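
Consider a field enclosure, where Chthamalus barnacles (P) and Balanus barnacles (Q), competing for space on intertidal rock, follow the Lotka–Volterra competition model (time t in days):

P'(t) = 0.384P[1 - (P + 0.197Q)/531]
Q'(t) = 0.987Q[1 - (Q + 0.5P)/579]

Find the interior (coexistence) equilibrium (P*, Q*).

Setting both brackets to zero gives the nullclines P + 0.197Q = 531 and 0.5P + Q = 579.
Substituting Q = 579 - 0.5P into the first: P(1 - 0.197·0.5) = 531 - 0.197·579.
So P* = 417/0.901 = 462, and then Q* = 579 - 0.5·462 = 348.

P* ≈ 462, Q* ≈ 348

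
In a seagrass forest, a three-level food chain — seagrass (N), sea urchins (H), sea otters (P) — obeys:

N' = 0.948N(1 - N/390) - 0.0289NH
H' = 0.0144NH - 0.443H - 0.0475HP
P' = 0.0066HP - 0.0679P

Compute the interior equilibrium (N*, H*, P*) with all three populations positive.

N* ≈ 268, H* ≈ 10.3, P* ≈ 71.8

From dP/dt = 0: 0.0066H* = 0.0679, so H* = 10.3.
From dN/dt = 0: 0.948(1 - N*/390) = 0.0289·10.3, giving N* = 390·(1 - 0.314) = 268.
From dH/dt = 0: 0.0144·268 - 0.443 = 0.0475P*, so P* = 3.41/0.0475 = 71.8.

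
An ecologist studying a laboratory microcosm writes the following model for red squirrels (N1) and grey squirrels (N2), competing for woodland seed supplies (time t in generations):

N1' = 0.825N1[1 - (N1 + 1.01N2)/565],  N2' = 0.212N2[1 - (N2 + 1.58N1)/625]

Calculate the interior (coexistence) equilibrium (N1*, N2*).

N1* ≈ 111, N2* ≈ 449

Setting both brackets to zero gives the nullclines N1 + 1.01N2 = 565 and 1.58N1 + N2 = 625.
Substituting N2 = 625 - 1.58N1 into the first: N1(1 - 1.01·1.58) = 565 - 1.01·625.
So N1* = -66.2/-0.596 = 111, and then N2* = 625 - 1.58·111 = 449.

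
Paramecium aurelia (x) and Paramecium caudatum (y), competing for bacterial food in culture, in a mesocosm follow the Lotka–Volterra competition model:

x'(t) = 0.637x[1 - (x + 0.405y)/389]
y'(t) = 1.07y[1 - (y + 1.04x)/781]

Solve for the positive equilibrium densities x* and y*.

Setting both brackets to zero gives the nullclines x + 0.405y = 389 and 1.04x + y = 781.
Substituting y = 781 - 1.04x into the first: x(1 - 0.405·1.04) = 389 - 0.405·781.
So x* = 72.7/0.579 = 126, and then y* = 781 - 1.04·126 = 650.

x* ≈ 126, y* ≈ 650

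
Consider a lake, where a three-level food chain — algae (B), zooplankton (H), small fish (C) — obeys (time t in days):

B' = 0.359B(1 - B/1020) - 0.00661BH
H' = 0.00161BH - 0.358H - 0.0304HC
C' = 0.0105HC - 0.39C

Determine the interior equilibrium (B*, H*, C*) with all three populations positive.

From dC/dt = 0: 0.0105H* = 0.39, so H* = 37.1.
From dB/dt = 0: 0.359(1 - B*/1020) = 0.00661·37.1, giving B* = 1020·(1 - 0.684) = 322.
From dH/dt = 0: 0.00161·322 - 0.358 = 0.0304C*, so C* = 0.161/0.0304 = 5.3.

B* ≈ 322, H* ≈ 37.1, C* ≈ 5.3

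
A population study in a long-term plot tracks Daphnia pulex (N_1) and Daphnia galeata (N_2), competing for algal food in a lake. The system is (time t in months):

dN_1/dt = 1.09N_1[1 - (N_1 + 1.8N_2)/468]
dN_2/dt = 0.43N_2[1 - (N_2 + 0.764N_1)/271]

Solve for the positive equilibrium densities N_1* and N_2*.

N_1* ≈ 52.8, N_2* ≈ 231

Setting both brackets to zero gives the nullclines N_1 + 1.8N_2 = 468 and 0.764N_1 + N_2 = 271.
Substituting N_2 = 271 - 0.764N_1 into the first: N_1(1 - 1.8·0.764) = 468 - 1.8·271.
So N_1* = -19.8/-0.375 = 52.8, and then N_2* = 271 - 0.764·52.8 = 231.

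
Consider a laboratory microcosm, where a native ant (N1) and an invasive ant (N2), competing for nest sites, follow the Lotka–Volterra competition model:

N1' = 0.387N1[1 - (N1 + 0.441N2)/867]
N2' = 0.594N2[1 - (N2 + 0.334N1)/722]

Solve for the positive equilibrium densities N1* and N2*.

Setting both brackets to zero gives the nullclines N1 + 0.441N2 = 867 and 0.334N1 + N2 = 722.
Substituting N2 = 722 - 0.334N1 into the first: N1(1 - 0.441·0.334) = 867 - 0.441·722.
So N1* = 549/0.853 = 643, and then N2* = 722 - 0.334·643 = 507.

N1* ≈ 643, N2* ≈ 507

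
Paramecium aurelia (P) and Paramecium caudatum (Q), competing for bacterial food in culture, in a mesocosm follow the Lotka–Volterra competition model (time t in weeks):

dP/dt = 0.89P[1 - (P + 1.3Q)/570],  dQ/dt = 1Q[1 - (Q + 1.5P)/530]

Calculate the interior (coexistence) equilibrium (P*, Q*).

Setting both brackets to zero gives the nullclines P + 1.3Q = 570 and 1.5P + Q = 530.
Substituting Q = 530 - 1.5P into the first: P(1 - 1.3·1.5) = 570 - 1.3·530.
So P* = -119/-0.95 = 125, and then Q* = 530 - 1.5·125 = 342.

P* ≈ 125, Q* ≈ 342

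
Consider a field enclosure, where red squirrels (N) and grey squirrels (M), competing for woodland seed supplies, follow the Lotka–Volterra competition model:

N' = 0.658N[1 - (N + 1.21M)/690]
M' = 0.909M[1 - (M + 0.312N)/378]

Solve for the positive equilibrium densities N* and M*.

Setting both brackets to zero gives the nullclines N + 1.21M = 690 and 0.312N + M = 378.
Substituting M = 378 - 0.312N into the first: N(1 - 1.21·0.312) = 690 - 1.21·378.
So N* = 233/0.622 = 374, and then M* = 378 - 0.312·374 = 261.

N* ≈ 374, M* ≈ 261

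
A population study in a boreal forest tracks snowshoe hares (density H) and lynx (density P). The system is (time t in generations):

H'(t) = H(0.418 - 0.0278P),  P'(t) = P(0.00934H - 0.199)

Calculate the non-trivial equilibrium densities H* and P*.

H* ≈ 21.3, P* ≈ 15

Set dP/dt = 0 with P > 0: 0.00934H - 0.199 = 0, so H* = 0.199/0.00934 = 21.3.
Set dH/dt = 0 with H > 0: 0.418 - 0.0278P = 0, so P* = 0.418/0.0278 = 15.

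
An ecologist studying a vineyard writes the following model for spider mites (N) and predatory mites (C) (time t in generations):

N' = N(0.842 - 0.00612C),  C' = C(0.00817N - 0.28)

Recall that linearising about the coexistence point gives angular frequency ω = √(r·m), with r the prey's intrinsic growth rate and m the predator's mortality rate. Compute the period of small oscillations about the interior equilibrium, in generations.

Here r = 0.842 and m = 0.28, so r·m = 0.236.
ω = √0.236 = 0.486 per generation, hence T = 2π/ω ≈ 12.9 generations.

T ≈ 12.9 generations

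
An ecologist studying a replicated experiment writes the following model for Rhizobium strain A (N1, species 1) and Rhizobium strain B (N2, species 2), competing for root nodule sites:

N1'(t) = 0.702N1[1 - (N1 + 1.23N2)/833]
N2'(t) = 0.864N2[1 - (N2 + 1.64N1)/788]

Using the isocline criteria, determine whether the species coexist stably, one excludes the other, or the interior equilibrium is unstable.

Compare the nullcline intercepts: K1/α12 = 833/1.23 = 677 < K2 = 788; K2/α21 = 788/1.64 = 480 < K1 = 833.
Since both are reversed, neither can invade when rare; the interior point is a saddle.

unstable coexistence (outcome depends on initial conditions)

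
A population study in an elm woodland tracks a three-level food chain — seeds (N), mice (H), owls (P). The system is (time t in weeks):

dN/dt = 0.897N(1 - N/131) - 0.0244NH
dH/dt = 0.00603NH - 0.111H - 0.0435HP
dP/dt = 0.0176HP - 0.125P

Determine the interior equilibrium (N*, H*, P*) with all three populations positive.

From dP/dt = 0: 0.0176H* = 0.125, so H* = 7.1.
From dN/dt = 0: 0.897(1 - N*/131) = 0.0244·7.1, giving N* = 131·(1 - 0.193) = 106.
From dH/dt = 0: 0.00603·106 - 0.111 = 0.0435P*, so P* = 0.526/0.0435 = 12.1.

N* ≈ 106, H* ≈ 7.1, P* ≈ 12.1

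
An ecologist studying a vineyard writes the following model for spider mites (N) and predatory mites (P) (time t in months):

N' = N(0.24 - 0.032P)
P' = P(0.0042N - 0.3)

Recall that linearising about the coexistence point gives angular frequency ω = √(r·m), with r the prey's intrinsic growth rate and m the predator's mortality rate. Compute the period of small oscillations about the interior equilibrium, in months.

T ≈ 23.4 months

Here r = 0.24 and m = 0.3, so r·m = 0.072.
ω = √0.072 = 0.268 per month, hence T = 2π/ω ≈ 23.4 months.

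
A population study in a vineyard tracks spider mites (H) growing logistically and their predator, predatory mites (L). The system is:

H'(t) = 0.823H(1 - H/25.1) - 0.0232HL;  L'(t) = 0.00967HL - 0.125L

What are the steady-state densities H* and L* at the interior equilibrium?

From dL/dt = 0 with L > 0: 0.00967H* = 0.125, so H* = 12.9.
Substitute into dH/dt = 0: 0.823(1 - 12.9/25.1) = 0.0232L*.
The bracket is 0.485, giving L* = 0.399/0.0232 = 17.2.

H* ≈ 12.9, L* ≈ 17.2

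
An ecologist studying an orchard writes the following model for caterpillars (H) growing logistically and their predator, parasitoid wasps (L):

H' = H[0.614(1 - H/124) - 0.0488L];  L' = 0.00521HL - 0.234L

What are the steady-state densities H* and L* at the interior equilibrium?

From dL/dt = 0 with L > 0: 0.00521H* = 0.234, so H* = 44.9.
Substitute into dH/dt = 0: 0.614(1 - 44.9/124) = 0.0488L*.
The bracket is 0.638, giving L* = 0.392/0.0488 = 8.02.

H* ≈ 44.9, L* ≈ 8.02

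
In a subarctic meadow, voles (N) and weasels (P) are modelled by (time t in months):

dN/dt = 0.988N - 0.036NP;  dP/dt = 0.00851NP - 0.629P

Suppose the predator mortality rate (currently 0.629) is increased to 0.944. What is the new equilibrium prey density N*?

At the interior fixed point, setting dP/dt = 0 with P > 0 fixes N* = (predator death rate)/(NP coefficient) — independent of the other coefficients.
With the change, N* = 0.944/0.00851 = 111; it rises from 73.9.

N* ≈ 111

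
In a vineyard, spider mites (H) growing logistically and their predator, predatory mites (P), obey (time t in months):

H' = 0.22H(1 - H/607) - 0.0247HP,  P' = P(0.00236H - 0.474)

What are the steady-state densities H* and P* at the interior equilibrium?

From dP/dt = 0 with P > 0: 0.00236H* = 0.474, so H* = 201.
Substitute into dH/dt = 0: 0.22(1 - 201/607) = 0.0247P*.
The bracket is 0.669, giving P* = 0.147/0.0247 = 5.96.

H* ≈ 201, P* ≈ 5.96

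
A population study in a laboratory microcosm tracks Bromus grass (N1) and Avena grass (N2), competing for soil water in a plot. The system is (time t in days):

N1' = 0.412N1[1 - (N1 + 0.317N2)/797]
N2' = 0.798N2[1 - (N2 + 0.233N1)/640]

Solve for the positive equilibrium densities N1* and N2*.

N1* ≈ 642, N2* ≈ 491

Setting both brackets to zero gives the nullclines N1 + 0.317N2 = 797 and 0.233N1 + N2 = 640.
Substituting N2 = 640 - 0.233N1 into the first: N1(1 - 0.317·0.233) = 797 - 0.317·640.
So N1* = 594/0.926 = 642, and then N2* = 640 - 0.233·642 = 491.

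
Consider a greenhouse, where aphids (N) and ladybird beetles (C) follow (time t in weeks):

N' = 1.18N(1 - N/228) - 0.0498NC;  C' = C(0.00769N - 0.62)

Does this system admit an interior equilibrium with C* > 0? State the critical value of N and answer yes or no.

The predator equation gives dC/dt > 0 only when N > 0.62/0.00769 = 80.6.
Without the predator, N → K = 228. Since 228 > 80.6, the predator can invade and persist.

Threshold N = 80.6; K > 80.6, so yes, the predator persists.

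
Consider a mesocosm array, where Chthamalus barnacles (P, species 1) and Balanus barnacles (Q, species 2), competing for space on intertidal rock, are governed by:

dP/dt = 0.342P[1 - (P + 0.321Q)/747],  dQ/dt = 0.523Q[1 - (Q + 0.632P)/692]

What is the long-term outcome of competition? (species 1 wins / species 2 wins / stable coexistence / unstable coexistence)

Compare the nullcline intercepts: K1/α12 = 747/0.321 = 2330 > K2 = 692; K2/α21 = 692/0.632 = 1090 > K1 = 747.
Since both inequalities hold, each species can invade when rare, so the interior equilibrium is stable.

stable coexistence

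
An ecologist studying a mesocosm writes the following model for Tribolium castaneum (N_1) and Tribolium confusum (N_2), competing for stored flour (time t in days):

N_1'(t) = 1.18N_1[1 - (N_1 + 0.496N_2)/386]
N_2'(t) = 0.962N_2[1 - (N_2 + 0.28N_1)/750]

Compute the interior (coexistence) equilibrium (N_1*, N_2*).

N_1* ≈ 16.3, N_2* ≈ 745

Setting both brackets to zero gives the nullclines N_1 + 0.496N_2 = 386 and 0.28N_1 + N_2 = 750.
Substituting N_2 = 750 - 0.28N_1 into the first: N_1(1 - 0.496·0.28) = 386 - 0.496·750.
So N_1* = 14/0.861 = 16.3, and then N_2* = 750 - 0.28·16.3 = 745.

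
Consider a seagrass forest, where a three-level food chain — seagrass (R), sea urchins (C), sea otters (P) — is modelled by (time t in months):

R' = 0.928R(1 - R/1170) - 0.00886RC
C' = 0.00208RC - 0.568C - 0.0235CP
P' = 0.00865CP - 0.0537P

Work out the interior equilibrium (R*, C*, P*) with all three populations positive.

From dP/dt = 0: 0.00865C* = 0.0537, so C* = 6.21.
From dR/dt = 0: 0.928(1 - R*/1170) = 0.00886·6.21, giving R* = 1170·(1 - 0.0593) = 1100.
From dC/dt = 0: 0.00208·1100 - 0.568 = 0.0235P*, so P* = 1.72/0.0235 = 73.2.

R* ≈ 1100, C* ≈ 6.21, P* ≈ 73.2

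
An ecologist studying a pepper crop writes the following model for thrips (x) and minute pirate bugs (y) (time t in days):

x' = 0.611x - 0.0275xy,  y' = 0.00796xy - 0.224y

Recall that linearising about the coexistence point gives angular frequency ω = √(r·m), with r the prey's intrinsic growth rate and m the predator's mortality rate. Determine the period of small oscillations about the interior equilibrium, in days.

T ≈ 17 days

Here r = 0.611 and m = 0.224, so r·m = 0.137.
ω = √0.137 = 0.37 per day, hence T = 2π/ω ≈ 17 days.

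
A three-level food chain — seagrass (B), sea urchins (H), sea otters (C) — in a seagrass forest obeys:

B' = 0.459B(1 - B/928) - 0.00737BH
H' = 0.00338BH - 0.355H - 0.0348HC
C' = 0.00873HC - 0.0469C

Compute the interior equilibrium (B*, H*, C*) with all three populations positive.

B* ≈ 848, H* ≈ 5.37, C* ≈ 72.2

From dC/dt = 0: 0.00873H* = 0.0469, so H* = 5.37.
From dB/dt = 0: 0.459(1 - B*/928) = 0.00737·5.37, giving B* = 928·(1 - 0.0863) = 848.
From dH/dt = 0: 0.00338·848 - 0.355 = 0.0348C*, so C* = 2.51/0.0348 = 72.2.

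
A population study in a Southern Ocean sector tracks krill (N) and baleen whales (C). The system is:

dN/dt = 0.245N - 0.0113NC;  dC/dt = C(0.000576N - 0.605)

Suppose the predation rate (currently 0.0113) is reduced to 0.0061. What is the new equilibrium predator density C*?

At the interior fixed point, setting dN/dt = 0 with N > 0 fixes C* = (prey growth rate)/(NC coefficient) — independent of the other coefficients.
With the change, C* = 0.245/0.0061 = 40.2; it rises from 21.7.

C* ≈ 40.2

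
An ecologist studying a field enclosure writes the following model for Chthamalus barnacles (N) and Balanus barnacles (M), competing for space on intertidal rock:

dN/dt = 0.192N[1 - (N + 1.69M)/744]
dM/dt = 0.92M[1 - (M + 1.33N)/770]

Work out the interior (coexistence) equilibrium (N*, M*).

Setting both brackets to zero gives the nullclines N + 1.69M = 744 and 1.33N + M = 770.
Substituting M = 770 - 1.33N into the first: N(1 - 1.69·1.33) = 744 - 1.69·770.
So N* = -557/-1.25 = 447, and then M* = 770 - 1.33·447 = 176.

N* ≈ 447, M* ≈ 176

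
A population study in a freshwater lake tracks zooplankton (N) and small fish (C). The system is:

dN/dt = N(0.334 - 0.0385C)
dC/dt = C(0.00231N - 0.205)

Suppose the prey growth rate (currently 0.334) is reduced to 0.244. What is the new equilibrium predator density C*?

C* ≈ 6.34

At the interior fixed point, setting dN/dt = 0 with N > 0 fixes C* = (prey growth rate)/(NC coefficient) — independent of the other coefficients.
With the change, C* = 0.244/0.0385 = 6.34; it falls from 8.68.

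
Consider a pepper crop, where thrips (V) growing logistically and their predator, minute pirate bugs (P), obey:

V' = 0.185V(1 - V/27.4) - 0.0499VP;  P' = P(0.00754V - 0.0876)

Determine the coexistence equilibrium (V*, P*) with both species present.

From dP/dt = 0 with P > 0: 0.00754V* = 0.0876, so V* = 11.6.
Substitute into dV/dt = 0: 0.185(1 - 11.6/27.4) = 0.0499P*.
The bracket is 0.576, giving P* = 0.107/0.0499 = 2.14.

V* ≈ 11.6, P* ≈ 2.14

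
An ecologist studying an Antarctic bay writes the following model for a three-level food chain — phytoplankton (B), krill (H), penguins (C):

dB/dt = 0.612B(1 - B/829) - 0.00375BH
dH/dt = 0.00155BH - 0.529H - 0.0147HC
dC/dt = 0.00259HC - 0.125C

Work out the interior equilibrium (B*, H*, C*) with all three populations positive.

From dC/dt = 0: 0.00259H* = 0.125, so H* = 48.3.
From dB/dt = 0: 0.612(1 - B*/829) = 0.00375·48.3, giving B* = 829·(1 - 0.296) = 584.
From dH/dt = 0: 0.00155·584 - 0.529 = 0.0147C*, so C* = 0.376/0.0147 = 25.6.

B* ≈ 584, H* ≈ 48.3, C* ≈ 25.6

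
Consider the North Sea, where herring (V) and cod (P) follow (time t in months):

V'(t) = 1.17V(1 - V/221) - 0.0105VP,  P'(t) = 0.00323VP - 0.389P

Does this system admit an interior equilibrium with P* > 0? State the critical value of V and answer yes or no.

Threshold V = 120; K > 120, so yes, the predator persists.

The predator equation gives dP/dt > 0 only when V > 0.389/0.00323 = 120.
Without the predator, V → K = 221. Since 221 > 120, the predator can invade and persist.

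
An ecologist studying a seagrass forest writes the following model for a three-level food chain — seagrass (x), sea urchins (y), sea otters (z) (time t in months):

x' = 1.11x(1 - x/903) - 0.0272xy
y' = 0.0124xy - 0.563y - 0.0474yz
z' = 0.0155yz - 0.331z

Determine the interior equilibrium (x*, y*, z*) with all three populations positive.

x* ≈ 430, y* ≈ 21.4, z* ≈ 101

From dz/dt = 0: 0.0155y* = 0.331, so y* = 21.4.
From dx/dt = 0: 1.11(1 - x*/903) = 0.0272·21.4, giving x* = 903·(1 - 0.523) = 430.
From dy/dt = 0: 0.0124·430 - 0.563 = 0.0474z*, so z* = 4.77/0.0474 = 101.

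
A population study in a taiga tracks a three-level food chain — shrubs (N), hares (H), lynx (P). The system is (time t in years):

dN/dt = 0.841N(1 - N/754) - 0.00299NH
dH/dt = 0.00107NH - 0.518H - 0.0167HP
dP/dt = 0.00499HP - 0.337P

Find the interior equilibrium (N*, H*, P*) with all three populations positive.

From dP/dt = 0: 0.00499H* = 0.337, so H* = 67.5.
From dN/dt = 0: 0.841(1 - N*/754) = 0.00299·67.5, giving N* = 754·(1 - 0.24) = 573.
From dH/dt = 0: 0.00107·573 - 0.518 = 0.0167P*, so P* = 0.0951/0.0167 = 5.69.

N* ≈ 573, H* ≈ 67.5, P* ≈ 5.69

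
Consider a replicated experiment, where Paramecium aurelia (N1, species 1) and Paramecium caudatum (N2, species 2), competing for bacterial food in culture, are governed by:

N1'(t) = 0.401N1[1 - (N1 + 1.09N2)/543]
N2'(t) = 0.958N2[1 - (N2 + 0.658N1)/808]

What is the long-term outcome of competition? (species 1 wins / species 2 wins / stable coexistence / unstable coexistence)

species 2 excludes species 1

Compare the nullcline intercepts: K1/α12 = 543/1.09 = 498 < K2 = 808; K2/α21 = 808/0.658 = 1230 > K1 = 543.
Since the inequalities point opposite ways, species 2 can invade but species 1 cannot.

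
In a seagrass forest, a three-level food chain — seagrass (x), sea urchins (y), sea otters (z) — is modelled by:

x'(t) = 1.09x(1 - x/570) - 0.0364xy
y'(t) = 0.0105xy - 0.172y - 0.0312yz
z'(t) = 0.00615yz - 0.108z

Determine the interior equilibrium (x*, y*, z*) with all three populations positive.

From dz/dt = 0: 0.00615y* = 0.108, so y* = 17.6.
From dx/dt = 0: 1.09(1 - x*/570) = 0.0364·17.6, giving x* = 570·(1 - 0.586) = 236.
From dy/dt = 0: 0.0105·236 - 0.172 = 0.0312z*, so z* = 2.3/0.0312 = 73.8.

x* ≈ 236, y* ≈ 17.6, z* ≈ 73.8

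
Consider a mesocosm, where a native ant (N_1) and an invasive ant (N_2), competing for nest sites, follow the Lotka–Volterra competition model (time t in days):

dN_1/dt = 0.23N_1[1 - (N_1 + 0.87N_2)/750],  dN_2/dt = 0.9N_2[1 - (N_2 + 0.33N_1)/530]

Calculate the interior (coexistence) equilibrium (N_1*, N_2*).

N_1* ≈ 405, N_2* ≈ 396

Setting both brackets to zero gives the nullclines N_1 + 0.87N_2 = 750 and 0.33N_1 + N_2 = 530.
Substituting N_2 = 530 - 0.33N_1 into the first: N_1(1 - 0.87·0.33) = 750 - 0.87·530.
So N_1* = 289/0.713 = 405, and then N_2* = 530 - 0.33·405 = 396.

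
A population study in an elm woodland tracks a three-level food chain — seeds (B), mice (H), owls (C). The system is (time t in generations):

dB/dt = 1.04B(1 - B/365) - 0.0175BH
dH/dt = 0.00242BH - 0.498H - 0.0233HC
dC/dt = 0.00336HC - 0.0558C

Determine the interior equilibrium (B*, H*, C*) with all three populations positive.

From dC/dt = 0: 0.00336H* = 0.0558, so H* = 16.6.
From dB/dt = 0: 1.04(1 - B*/365) = 0.0175·16.6, giving B* = 365·(1 - 0.279) = 263.
From dH/dt = 0: 0.00242·263 - 0.498 = 0.0233C*, so C* = 0.138/0.0233 = 5.94.

B* ≈ 263, H* ≈ 16.6, C* ≈ 5.94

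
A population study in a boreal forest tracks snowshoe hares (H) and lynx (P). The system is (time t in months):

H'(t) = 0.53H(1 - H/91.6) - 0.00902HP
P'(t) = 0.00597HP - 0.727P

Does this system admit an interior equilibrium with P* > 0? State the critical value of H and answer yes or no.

The predator equation gives dP/dt > 0 only when H > 0.727/0.00597 = 122.
Without the predator, H → K = 91.6. Since 91.6 < 122, the predator cannot invade.

Threshold H = 122; K < 122, so no, the predator goes extinct.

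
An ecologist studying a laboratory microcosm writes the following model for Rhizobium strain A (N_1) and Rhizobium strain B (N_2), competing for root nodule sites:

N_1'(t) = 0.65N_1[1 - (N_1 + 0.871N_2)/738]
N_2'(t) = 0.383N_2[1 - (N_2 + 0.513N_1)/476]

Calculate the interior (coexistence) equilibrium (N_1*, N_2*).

Setting both brackets to zero gives the nullclines N_1 + 0.871N_2 = 738 and 0.513N_1 + N_2 = 476.
Substituting N_2 = 476 - 0.513N_1 into the first: N_1(1 - 0.871·0.513) = 738 - 0.871·476.
So N_1* = 323/0.553 = 585, and then N_2* = 476 - 0.513·585 = 176.

N_1* ≈ 585, N_2* ≈ 176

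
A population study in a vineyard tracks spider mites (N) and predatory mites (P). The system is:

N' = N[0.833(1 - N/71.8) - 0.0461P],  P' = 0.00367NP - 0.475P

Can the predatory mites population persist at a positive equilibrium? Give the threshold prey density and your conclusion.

The predator equation gives dP/dt > 0 only when N > 0.475/0.00367 = 129.
Without the predator, N → K = 71.8. Since 71.8 < 129, the predator cannot invade.

Threshold N = 129; K < 129, so no, the predator goes extinct.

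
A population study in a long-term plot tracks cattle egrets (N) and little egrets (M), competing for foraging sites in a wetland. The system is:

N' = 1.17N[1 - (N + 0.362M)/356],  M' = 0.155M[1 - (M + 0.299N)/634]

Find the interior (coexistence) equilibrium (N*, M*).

N* ≈ 142, M* ≈ 592

Setting both brackets to zero gives the nullclines N + 0.362M = 356 and 0.299N + M = 634.
Substituting M = 634 - 0.299N into the first: N(1 - 0.362·0.299) = 356 - 0.362·634.
So N* = 126/0.892 = 142, and then M* = 634 - 0.299·142 = 592.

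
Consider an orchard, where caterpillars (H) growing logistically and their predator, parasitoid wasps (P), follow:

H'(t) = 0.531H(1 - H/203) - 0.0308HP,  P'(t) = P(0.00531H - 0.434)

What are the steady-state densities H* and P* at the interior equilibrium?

H* ≈ 81.7, P* ≈ 10.3

From dP/dt = 0 with P > 0: 0.00531H* = 0.434, so H* = 81.7.
Substitute into dH/dt = 0: 0.531(1 - 81.7/203) = 0.0308P*.
The bracket is 0.597, giving P* = 0.317/0.0308 = 10.3.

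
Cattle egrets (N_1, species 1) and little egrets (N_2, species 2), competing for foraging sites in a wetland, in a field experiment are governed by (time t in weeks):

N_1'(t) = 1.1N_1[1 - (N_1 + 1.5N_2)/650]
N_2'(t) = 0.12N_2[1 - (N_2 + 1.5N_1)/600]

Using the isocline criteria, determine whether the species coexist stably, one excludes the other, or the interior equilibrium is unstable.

unstable coexistence (outcome depends on initial conditions)

Compare the nullcline intercepts: K1/α12 = 650/1.5 = 433 < K2 = 600; K2/α21 = 600/1.5 = 400 < K1 = 650.
Since both are reversed, neither can invade when rare; the interior point is a saddle.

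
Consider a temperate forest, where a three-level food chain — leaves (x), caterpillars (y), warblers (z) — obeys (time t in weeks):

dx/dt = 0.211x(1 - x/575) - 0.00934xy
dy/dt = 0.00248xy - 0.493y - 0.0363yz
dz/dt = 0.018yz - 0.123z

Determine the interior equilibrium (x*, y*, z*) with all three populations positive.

From dz/dt = 0: 0.018y* = 0.123, so y* = 6.83.
From dx/dt = 0: 0.211(1 - x*/575) = 0.00934·6.83, giving x* = 575·(1 - 0.302) = 401.
From dy/dt = 0: 0.00248·401 - 0.493 = 0.0363z*, so z* = 0.502/0.0363 = 13.8.

x* ≈ 401, y* ≈ 6.83, z* ≈ 13.8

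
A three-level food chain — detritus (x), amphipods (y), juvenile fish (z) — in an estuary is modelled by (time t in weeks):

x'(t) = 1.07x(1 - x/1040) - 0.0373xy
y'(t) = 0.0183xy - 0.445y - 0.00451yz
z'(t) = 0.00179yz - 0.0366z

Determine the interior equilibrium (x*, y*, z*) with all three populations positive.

x* ≈ 299, y* ≈ 20.4, z* ≈ 1110

From dz/dt = 0: 0.00179y* = 0.0366, so y* = 20.4.
From dx/dt = 0: 1.07(1 - x*/1040) = 0.0373·20.4, giving x* = 1040·(1 - 0.713) = 299.
From dy/dt = 0: 0.0183·299 - 0.445 = 0.00451z*, so z* = 5.02/0.00451 = 1110.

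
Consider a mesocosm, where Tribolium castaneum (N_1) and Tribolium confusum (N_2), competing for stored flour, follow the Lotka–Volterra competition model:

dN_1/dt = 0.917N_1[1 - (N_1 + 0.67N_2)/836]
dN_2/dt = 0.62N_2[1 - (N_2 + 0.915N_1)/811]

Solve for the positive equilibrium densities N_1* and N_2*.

N_1* ≈ 756, N_2* ≈ 119

Setting both brackets to zero gives the nullclines N_1 + 0.67N_2 = 836 and 0.915N_1 + N_2 = 811.
Substituting N_2 = 811 - 0.915N_1 into the first: N_1(1 - 0.67·0.915) = 836 - 0.67·811.
So N_1* = 293/0.387 = 756, and then N_2* = 811 - 0.915·756 = 119.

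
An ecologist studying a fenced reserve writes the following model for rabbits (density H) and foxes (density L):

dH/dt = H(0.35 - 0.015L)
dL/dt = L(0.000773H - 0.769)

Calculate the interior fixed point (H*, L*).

H* ≈ 995, L* ≈ 23.3

Set dL/dt = 0 with L > 0: 0.000773H - 0.769 = 0, so H* = 0.769/0.000773 = 995.
Set dH/dt = 0 with H > 0: 0.35 - 0.015L = 0, so L* = 0.35/0.015 = 23.3.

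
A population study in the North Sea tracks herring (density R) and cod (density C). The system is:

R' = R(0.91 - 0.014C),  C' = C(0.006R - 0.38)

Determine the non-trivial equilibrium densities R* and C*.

R* ≈ 63.3, C* ≈ 65

Set dC/dt = 0 with C > 0: 0.006R - 0.38 = 0, so R* = 0.38/0.006 = 63.3.
Set dR/dt = 0 with R > 0: 0.91 - 0.014C = 0, so C* = 0.91/0.014 = 65.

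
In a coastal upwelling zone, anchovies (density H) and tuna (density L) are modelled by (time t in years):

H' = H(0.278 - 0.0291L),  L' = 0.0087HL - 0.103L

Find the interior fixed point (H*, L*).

Set dL/dt = 0 with L > 0: 0.0087H - 0.103 = 0, so H* = 0.103/0.0087 = 11.8.
Set dH/dt = 0 with H > 0: 0.278 - 0.0291L = 0, so L* = 0.278/0.0291 = 9.55.

H* ≈ 11.8, L* ≈ 9.55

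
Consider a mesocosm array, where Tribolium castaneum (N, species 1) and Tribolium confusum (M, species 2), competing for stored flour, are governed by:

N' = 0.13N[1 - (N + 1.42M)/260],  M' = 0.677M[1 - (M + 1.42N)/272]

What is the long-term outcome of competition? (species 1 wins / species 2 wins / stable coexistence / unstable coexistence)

Compare the nullcline intercepts: K1/α12 = 260/1.42 = 183 < K2 = 272; K2/α21 = 272/1.42 = 192 < K1 = 260.
Since both are reversed, neither can invade when rare; the interior point is a saddle.

unstable coexistence (outcome depends on initial conditions)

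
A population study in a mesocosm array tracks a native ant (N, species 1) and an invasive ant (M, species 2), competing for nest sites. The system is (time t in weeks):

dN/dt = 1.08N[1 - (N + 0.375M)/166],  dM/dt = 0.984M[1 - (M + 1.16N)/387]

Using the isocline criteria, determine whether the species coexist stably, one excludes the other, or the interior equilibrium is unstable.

Compare the nullcline intercepts: K1/α12 = 166/0.375 = 443 > K2 = 387; K2/α21 = 387/1.16 = 334 > K1 = 166.
Since both inequalities hold, each species can invade when rare, so the interior equilibrium is stable.

stable coexistence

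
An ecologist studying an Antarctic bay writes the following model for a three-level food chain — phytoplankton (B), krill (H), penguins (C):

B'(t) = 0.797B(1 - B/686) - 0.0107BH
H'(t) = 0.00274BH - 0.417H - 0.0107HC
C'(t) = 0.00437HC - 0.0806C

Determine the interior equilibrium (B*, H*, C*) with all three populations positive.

From dC/dt = 0: 0.00437H* = 0.0806, so H* = 18.4.
From dB/dt = 0: 0.797(1 - B*/686) = 0.0107·18.4, giving B* = 686·(1 - 0.248) = 516.
From dH/dt = 0: 0.00274·516 - 0.417 = 0.0107C*, so C* = 0.997/0.0107 = 93.2.

B* ≈ 516, H* ≈ 18.4, C* ≈ 93.2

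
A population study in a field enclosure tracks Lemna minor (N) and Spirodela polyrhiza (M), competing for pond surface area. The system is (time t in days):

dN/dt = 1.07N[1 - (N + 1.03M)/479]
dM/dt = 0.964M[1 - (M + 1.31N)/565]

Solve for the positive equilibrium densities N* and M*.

Setting both brackets to zero gives the nullclines N + 1.03M = 479 and 1.31N + M = 565.
Substituting M = 565 - 1.31N into the first: N(1 - 1.03·1.31) = 479 - 1.03·565.
So N* = -103/-0.349 = 295, and then M* = 565 - 1.31·295 = 179.

N* ≈ 295, M* ≈ 179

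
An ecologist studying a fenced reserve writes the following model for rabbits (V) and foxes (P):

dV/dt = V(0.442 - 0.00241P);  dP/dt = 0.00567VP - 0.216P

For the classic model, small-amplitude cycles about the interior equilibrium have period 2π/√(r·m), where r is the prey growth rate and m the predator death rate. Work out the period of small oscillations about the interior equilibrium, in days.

Here r = 0.442 and m = 0.216, so r·m = 0.0955.
ω = √0.0955 = 0.309 per day, hence T = 2π/ω ≈ 20.3 days.

T ≈ 20.3 days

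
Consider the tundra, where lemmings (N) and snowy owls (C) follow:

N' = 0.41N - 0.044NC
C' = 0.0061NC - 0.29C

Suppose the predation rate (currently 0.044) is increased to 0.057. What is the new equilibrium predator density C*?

At the interior fixed point, setting dN/dt = 0 with N > 0 fixes C* = (prey growth rate)/(NC coefficient) — independent of the other coefficients.
With the change, C* = 0.41/0.057 = 7.19; it falls from 9.32.

C* ≈ 7.19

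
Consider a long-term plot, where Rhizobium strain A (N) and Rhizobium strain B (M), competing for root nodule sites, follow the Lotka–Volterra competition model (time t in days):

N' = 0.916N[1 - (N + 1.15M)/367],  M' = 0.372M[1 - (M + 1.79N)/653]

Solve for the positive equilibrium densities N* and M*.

N* ≈ 363, M* ≈ 3.71

Setting both brackets to zero gives the nullclines N + 1.15M = 367 and 1.79N + M = 653.
Substituting M = 653 - 1.79N into the first: N(1 - 1.15·1.79) = 367 - 1.15·653.
So N* = -384/-1.06 = 363, and then M* = 653 - 1.79·363 = 3.71.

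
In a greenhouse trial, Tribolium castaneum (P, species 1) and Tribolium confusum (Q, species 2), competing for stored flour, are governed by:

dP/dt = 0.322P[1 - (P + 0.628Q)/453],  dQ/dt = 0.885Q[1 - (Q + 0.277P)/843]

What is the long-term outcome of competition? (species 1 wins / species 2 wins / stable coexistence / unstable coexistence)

species 2 excludes species 1

Compare the nullcline intercepts: K1/α12 = 453/0.628 = 721 < K2 = 843; K2/α21 = 843/0.277 = 3040 > K1 = 453.
Since the inequalities point opposite ways, species 2 can invade but species 1 cannot.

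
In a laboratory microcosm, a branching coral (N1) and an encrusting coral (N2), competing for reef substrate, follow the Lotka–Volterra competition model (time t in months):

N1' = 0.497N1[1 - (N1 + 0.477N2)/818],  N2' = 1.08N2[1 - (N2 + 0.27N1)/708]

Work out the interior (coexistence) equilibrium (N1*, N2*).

Setting both brackets to zero gives the nullclines N1 + 0.477N2 = 818 and 0.27N1 + N2 = 708.
Substituting N2 = 708 - 0.27N1 into the first: N1(1 - 0.477·0.27) = 818 - 0.477·708.
So N1* = 480/0.871 = 551, and then N2* = 708 - 0.27·551 = 559.

N1* ≈ 551, N2* ≈ 559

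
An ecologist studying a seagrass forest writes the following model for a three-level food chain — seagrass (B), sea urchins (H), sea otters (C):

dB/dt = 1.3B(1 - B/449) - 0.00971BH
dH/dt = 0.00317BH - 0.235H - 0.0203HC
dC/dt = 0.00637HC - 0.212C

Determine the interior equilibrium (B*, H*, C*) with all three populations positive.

B* ≈ 337, H* ≈ 33.3, C* ≈ 41.1

From dC/dt = 0: 0.00637H* = 0.212, so H* = 33.3.
From dB/dt = 0: 1.3(1 - B*/449) = 0.00971·33.3, giving B* = 449·(1 - 0.249) = 337.
From dH/dt = 0: 0.00317·337 - 0.235 = 0.0203C*, so C* = 0.835/0.0203 = 41.1.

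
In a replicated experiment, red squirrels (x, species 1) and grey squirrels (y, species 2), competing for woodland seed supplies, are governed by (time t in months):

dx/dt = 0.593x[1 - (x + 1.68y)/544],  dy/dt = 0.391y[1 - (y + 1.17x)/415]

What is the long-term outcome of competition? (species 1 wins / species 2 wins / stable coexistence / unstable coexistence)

Compare the nullcline intercepts: K1/α12 = 544/1.68 = 324 < K2 = 415; K2/α21 = 415/1.17 = 355 < K1 = 544.
Since both are reversed, neither can invade when rare; the interior point is a saddle.

unstable coexistence (outcome depends on initial conditions)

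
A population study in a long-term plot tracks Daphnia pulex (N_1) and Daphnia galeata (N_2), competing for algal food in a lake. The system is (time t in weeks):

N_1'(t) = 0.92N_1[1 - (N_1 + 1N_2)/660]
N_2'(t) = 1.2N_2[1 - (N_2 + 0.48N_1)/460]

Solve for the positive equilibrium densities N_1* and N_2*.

Setting both brackets to zero gives the nullclines N_1 + 1N_2 = 660 and 0.48N_1 + N_2 = 460.
Substituting N_2 = 460 - 0.48N_1 into the first: N_1(1 - 1·0.48) = 660 - 1·460.
So N_1* = 200/0.52 = 385, and then N_2* = 460 - 0.48·385 = 275.

N_1* ≈ 385, N_2* ≈ 275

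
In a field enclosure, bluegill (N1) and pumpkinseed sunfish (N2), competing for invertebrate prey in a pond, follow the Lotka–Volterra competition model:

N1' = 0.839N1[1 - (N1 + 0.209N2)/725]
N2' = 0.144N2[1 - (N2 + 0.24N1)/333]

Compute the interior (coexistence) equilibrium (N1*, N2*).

Setting both brackets to zero gives the nullclines N1 + 0.209N2 = 725 and 0.24N1 + N2 = 333.
Substituting N2 = 333 - 0.24N1 into the first: N1(1 - 0.209·0.24) = 725 - 0.209·333.
So N1* = 655/0.95 = 690, and then N2* = 333 - 0.24·690 = 167.

N1* ≈ 690, N2* ≈ 167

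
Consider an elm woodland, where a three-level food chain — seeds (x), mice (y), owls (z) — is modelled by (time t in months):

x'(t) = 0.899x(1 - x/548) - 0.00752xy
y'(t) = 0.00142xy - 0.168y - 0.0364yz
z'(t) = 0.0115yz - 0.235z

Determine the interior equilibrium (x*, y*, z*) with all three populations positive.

From dz/dt = 0: 0.0115y* = 0.235, so y* = 20.4.
From dx/dt = 0: 0.899(1 - x*/548) = 0.00752·20.4, giving x* = 548·(1 - 0.171) = 454.
From dy/dt = 0: 0.00142·454 - 0.168 = 0.0364z*, so z* = 0.477/0.0364 = 13.1.

x* ≈ 454, y* ≈ 20.4, z* ≈ 13.1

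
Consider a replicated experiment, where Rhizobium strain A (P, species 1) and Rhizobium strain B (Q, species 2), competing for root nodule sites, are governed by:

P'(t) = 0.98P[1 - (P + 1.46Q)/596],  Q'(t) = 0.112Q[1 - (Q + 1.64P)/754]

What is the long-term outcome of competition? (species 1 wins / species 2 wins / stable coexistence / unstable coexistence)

Compare the nullcline intercepts: K1/α12 = 596/1.46 = 408 < K2 = 754; K2/α21 = 754/1.64 = 460 < K1 = 596.
Since both are reversed, neither can invade when rare; the interior point is a saddle.

unstable coexistence (outcome depends on initial conditions)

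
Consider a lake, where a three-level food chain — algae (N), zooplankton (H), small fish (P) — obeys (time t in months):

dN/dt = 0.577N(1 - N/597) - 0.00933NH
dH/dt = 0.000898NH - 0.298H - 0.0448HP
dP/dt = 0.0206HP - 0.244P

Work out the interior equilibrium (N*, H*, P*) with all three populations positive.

From dP/dt = 0: 0.0206H* = 0.244, so H* = 11.8.
From dN/dt = 0: 0.577(1 - N*/597) = 0.00933·11.8, giving N* = 597·(1 - 0.192) = 483.
From dH/dt = 0: 0.000898·483 - 0.298 = 0.0448P*, so P* = 0.135/0.0448 = 3.02.

N* ≈ 483, H* ≈ 11.8, P* ≈ 3.02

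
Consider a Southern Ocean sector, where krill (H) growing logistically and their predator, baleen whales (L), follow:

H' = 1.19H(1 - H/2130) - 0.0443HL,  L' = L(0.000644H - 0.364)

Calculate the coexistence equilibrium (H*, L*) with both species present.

From dL/dt = 0 with L > 0: 0.000644H* = 0.364, so H* = 565.
Substitute into dH/dt = 0: 1.19(1 - 565/2130) = 0.0443L*.
The bracket is 0.735, giving L* = 0.874/0.0443 = 19.7.

H* ≈ 565, L* ≈ 19.7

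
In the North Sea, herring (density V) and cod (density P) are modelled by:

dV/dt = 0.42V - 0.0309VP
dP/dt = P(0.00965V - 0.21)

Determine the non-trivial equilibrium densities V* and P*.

Set dP/dt = 0 with P > 0: 0.00965V - 0.21 = 0, so V* = 0.21/0.00965 = 21.8.
Set dV/dt = 0 with V > 0: 0.42 - 0.0309P = 0, so P* = 0.42/0.0309 = 13.6.

V* ≈ 21.8, P* ≈ 13.6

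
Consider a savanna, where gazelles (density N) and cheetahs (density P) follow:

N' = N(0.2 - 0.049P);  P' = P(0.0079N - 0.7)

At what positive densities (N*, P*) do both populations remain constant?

N* ≈ 88.6, P* ≈ 4.08

Set dP/dt = 0 with P > 0: 0.0079N - 0.7 = 0, so N* = 0.7/0.0079 = 88.6.
Set dN/dt = 0 with N > 0: 0.2 - 0.049P = 0, so P* = 0.2/0.049 = 4.08.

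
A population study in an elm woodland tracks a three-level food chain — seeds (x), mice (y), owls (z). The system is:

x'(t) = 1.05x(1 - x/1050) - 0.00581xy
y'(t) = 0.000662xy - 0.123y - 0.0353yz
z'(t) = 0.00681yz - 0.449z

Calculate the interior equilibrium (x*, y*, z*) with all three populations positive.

x* ≈ 667, y* ≈ 65.9, z* ≈ 9.02

From dz/dt = 0: 0.00681y* = 0.449, so y* = 65.9.
From dx/dt = 0: 1.05(1 - x*/1050) = 0.00581·65.9, giving x* = 1050·(1 - 0.365) = 667.
From dy/dt = 0: 0.000662·667 - 0.123 = 0.0353z*, so z* = 0.319/0.0353 = 9.02.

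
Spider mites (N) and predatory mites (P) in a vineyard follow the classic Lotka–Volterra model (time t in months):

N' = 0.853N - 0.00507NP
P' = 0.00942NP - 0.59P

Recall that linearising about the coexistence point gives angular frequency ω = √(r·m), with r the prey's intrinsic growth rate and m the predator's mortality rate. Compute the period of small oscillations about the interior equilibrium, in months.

Here r = 0.853 and m = 0.59, so r·m = 0.503.
ω = √0.503 = 0.709 per month, hence T = 2π/ω ≈ 8.86 months.

T ≈ 8.86 months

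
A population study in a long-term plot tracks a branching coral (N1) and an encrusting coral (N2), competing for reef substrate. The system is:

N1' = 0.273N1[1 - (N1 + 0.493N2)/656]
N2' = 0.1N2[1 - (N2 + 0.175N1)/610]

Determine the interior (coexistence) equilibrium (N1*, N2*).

Setting both brackets to zero gives the nullclines N1 + 0.493N2 = 656 and 0.175N1 + N2 = 610.
Substituting N2 = 610 - 0.175N1 into the first: N1(1 - 0.493·0.175) = 656 - 0.493·610.
So N1* = 355/0.914 = 389, and then N2* = 610 - 0.175·389 = 542.

N1* ≈ 389, N2* ≈ 542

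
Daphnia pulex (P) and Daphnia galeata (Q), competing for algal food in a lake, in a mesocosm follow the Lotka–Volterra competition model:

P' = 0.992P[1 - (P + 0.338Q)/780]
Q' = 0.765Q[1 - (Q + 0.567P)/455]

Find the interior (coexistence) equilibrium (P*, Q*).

Setting both brackets to zero gives the nullclines P + 0.338Q = 780 and 0.567P + Q = 455.
Substituting Q = 455 - 0.567P into the first: P(1 - 0.338·0.567) = 780 - 0.338·455.
So P* = 626/0.808 = 775, and then Q* = 455 - 0.567·775 = 15.8.

P* ≈ 775, Q* ≈ 15.8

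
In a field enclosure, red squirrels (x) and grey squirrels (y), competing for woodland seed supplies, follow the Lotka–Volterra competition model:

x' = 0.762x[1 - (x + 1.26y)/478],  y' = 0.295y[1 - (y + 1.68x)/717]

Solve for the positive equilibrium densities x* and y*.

x* ≈ 381, y* ≈ 77

Setting both brackets to zero gives the nullclines x + 1.26y = 478 and 1.68x + y = 717.
Substituting y = 717 - 1.68x into the first: x(1 - 1.26·1.68) = 478 - 1.26·717.
So x* = -425/-1.12 = 381, and then y* = 717 - 1.68·381 = 77.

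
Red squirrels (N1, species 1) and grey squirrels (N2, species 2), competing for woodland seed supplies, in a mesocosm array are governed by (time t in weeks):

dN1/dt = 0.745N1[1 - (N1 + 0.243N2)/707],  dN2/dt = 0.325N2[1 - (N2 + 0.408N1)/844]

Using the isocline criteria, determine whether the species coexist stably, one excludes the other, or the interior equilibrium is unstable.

stable coexistence

Compare the nullcline intercepts: K1/α12 = 707/0.243 = 2910 > K2 = 844; K2/α21 = 844/0.408 = 2070 > K1 = 707.
Since both inequalities hold, each species can invade when rare, so the interior equilibrium is stable.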